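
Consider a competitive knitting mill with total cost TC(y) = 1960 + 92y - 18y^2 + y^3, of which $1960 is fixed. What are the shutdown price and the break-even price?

AVC = 92 - 18y + y^2; minimized at y = 9, giving min AVC = $11. That is the shutdown price.
ATC = 1960/y + 92 - 18y + y^2. Setting dATC/dy = −1960/y^2 − 18 + 2y = 0 gives y = 14 (since 2·14^3 − 18·14^2 = 1960).
min ATC = 1960/14 + 92 − 18·14 + 14^2 = $176. That is the break-even price.
Between these two prices the firm operates at a loss; above $176 it earns a profit.

Shutdown price = $11; break-even price = $176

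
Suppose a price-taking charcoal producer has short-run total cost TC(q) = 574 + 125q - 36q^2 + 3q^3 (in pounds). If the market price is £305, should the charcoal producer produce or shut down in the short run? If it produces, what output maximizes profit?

Strip out fixed cost: VC = 125q - 36q^2 + 3q^3. Then AVC = 125 - 36q + 3q^2 and MC = 125 - 72q + 9q^2.
AVC is minimized where dAVC/dq = -36 + 6q = 0, at q = 6; min AVC = 125 - 36·6 + 3·6^2 = £17.
Since P = £305 ≥ min AVC = £17, price covers variable cost and the firm should produce.
Solving P = MC: -180 - 72q + 9q^2 = 0 ⇒ q = -2 or 10. On the upward-sloping branch, q* = 10.
Check: AVC at q = 10 is £65 ≤ P, so revenue covers variable cost.
Profit = P·q − TC = 305·10 − 1224 = £1826.

Produce at q = 10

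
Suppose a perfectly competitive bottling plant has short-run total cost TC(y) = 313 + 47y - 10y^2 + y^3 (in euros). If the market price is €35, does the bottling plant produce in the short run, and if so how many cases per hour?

Variable cost is VC = 47y - 10y^2 + y^3, so AVC = VC/y = 47 - 10y + y^2 and MC = dTC/dy = 47 - 20y + 3y^2.
AVC hits its minimum where MC = AVC, at y = 5, giving min AVC = 47 - 10·5 + 5^2 = €22.
Because €35 ≥ €22, revenue can cover variable cost; the firm operates.
P = MC gives 12 - 20y + 3y^2 = 0, with roots 2/3 and 6. Take the larger (rising MC): y* = 6.
Check: AVC at y = 6 is €23 ≤ P, so revenue covers variable cost.
Profit = P·y − TC = 35·6 − 451 = -€241, a loss, but smaller than the €313 fixed cost the firm would lose by shutting down.

Produce at y = 6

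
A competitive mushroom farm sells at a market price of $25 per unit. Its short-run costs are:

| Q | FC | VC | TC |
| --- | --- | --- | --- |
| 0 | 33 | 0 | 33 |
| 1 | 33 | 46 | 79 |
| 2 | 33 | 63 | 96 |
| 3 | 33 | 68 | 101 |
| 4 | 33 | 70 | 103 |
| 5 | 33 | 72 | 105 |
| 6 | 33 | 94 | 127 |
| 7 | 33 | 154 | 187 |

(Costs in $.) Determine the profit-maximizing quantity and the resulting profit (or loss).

Q = 6; profit = $23

Profit at each row (π = 25Q − TC): Q=0: -33; Q=1: -54; Q=2: -46; Q=3: -26; Q=4: -3; Q=5: 20; Q=6: 23; Q=7: -12.
Profit is maximized at Q = 6. AVC there is 94/6 = $15.67 ≤ P, so producing beats shutting down (which would give -$33).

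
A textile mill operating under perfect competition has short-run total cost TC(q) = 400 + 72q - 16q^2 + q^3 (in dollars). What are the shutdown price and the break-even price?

Shutdown price = min AVC. AVC = 72 - 16q + q^2, with vertex at q = 8 and minimum $8.
ATC = 400/q + 72 - 16q + q^2. Setting dATC/dq = −400/q^2 − 16 + 2q = 0 gives q = 10 (since 2·10^3 − 16·10^2 = 400).
min ATC = 400/10 + 72 − 16·10 + 10^2 = $52. That is the break-even price.
Between these two prices the firm operates at a loss; above $52 it earns a profit.

Shutdown price = $8; break-even price = $52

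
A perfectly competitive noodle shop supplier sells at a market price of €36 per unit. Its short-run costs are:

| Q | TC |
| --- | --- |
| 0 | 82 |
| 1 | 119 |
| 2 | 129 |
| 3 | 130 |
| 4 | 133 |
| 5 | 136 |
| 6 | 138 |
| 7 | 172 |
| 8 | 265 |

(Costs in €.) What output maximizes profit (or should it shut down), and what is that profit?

Tabulate TR − TC: Q=0: -82; Q=1: -83; Q=2: -57; Q=3: -22; Q=4: 11; Q=5: 44; Q=6: 78; Q=7: 80; Q=8: 23.
Profit is maximized at Q = 7. AVC there is 90/7 = €12.86 ≤ P, so producing beats shutting down (which would give -€82).

Q = 7; profit = €80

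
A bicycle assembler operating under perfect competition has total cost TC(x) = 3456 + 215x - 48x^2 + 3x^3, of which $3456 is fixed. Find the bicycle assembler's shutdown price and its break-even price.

Shutdown price = $23; break-even price = $359

AVC = 215 - 48x + 3x^2; minimized at x = 8, giving min AVC = $23. That is the shutdown price.
ATC = 3456/x + 215 - 48x + 3x^2. Setting dATC/dx = −3456/x^2 − 48 + 6x = 0 gives x = 12 (since 6·12^3 − 48·12^2 = 3456).
min ATC = 3456/12 + 215 − 48·12 + 3·12^2 = $359. That is the break-even price.
For $23 ≤ P < $359 the firm produces at a loss; below $23 it shuts down.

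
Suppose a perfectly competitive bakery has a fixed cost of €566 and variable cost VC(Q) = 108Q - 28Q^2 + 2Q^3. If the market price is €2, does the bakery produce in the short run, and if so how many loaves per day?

Shut down

Variable cost is VC = 108Q - 28Q^2 + 2Q^3, so AVC = VC/Q = 108 - 28Q + 2Q^2 and MC = dTC/dQ = 108 - 56Q + 6Q^2.
AVC hits its minimum where MC = AVC, at Q = 7, giving min AVC = 108 - 28·7 + 2·7^2 = €10.
P = €2 lies below min AVC = €10; no output level covers variable cost.
The firm minimizes its loss by shutting down and losing only its fixed cost of €566.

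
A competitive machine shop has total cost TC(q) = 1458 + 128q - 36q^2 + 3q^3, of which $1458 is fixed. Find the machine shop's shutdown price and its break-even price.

Shutdown price = $20; break-even price = $209

AVC = 128 - 36q + 3q^2; minimized at q = 6, giving min AVC = $20. That is the shutdown price.
ATC = 1458/q + 128 - 36q + 3q^2. Setting dATC/dq = −1458/q^2 − 36 + 6q = 0 gives q = 9 (since 6·9^3 − 36·9^2 = 1458).
min ATC = 1458/9 + 128 − 36·9 + 3·9^2 = $209. That is the break-even price.
Between these two prices the firm operates at a loss; above $209 it earns a profit.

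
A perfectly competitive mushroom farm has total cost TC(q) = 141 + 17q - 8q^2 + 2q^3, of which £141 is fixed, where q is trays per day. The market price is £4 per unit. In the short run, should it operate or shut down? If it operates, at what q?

Strip out fixed cost: VC = 17q - 8q^2 + 2q^3. Then AVC = 17 - 8q + 2q^2 and MC = 17 - 16q + 6q^2.
AVC is minimized where dAVC/dq = -8 + 4q = 0, at q = 2; min AVC = 17 - 8·2 + 2·2^2 = £9.
With P < min AVC (£4 < £9), every unit sold adds to the loss.
The firm minimizes its loss by shutting down and losing only its fixed cost of £141.

Shut down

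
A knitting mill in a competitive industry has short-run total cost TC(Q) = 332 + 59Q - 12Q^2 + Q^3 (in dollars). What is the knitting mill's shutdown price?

The shutdown price is the minimum of AVC. VC = 59Q - 12Q^2 + Q^3, so AVC = 59 - 12Q + Q^2.
At the minimum of AVC, MC = AVC. MC = 59 - 24Q + 3Q^2; setting MC = AVC gives 2Q^2 - 12Q = 0, so Q = 6. min AVC = 23.
For P < $23 the firm produces nothing.

$23 per unit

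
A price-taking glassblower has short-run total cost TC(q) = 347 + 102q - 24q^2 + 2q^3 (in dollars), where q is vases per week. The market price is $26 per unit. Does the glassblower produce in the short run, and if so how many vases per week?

Shut down

Strip out fixed cost: VC = 102q - 24q^2 + 2q^3. Then AVC = 102 - 24q + 2q^2 and MC = 102 - 48q + 6q^2.
The AVC parabola has its vertex at q = 24/4 = 6, where AVC = 102 - 24·6 + 2·6^2 = $30.
With P < min AVC ($26 < $30), every unit sold adds to the loss.
The firm minimizes its loss by shutting down and losing only its fixed cost of $347.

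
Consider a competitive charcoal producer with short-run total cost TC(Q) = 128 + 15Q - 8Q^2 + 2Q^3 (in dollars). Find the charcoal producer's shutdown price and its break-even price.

Shutdown price = $7; break-even price = $47

AVC = 15 - 8Q + 2Q^2; minimized at Q = 2, giving min AVC = $7. That is the shutdown price.
ATC = 128/Q + 15 - 8Q + 2Q^2. Setting dATC/dQ = −128/Q^2 − 8 + 4Q = 0 gives Q = 4 (since 4·4^3 − 8·4^2 = 128).
min ATC = 128/4 + 15 − 8·4 + 2·4^2 = $47. That is the break-even price.
Between these two prices the firm operates at a loss; above $47 it earns a profit.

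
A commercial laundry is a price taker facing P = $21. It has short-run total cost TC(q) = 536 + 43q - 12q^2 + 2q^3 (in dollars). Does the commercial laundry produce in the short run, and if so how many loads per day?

From TC, MC = TC'(q) = 43 - 24q + 6q^2 and AVC = VC/q = 43 - 12q + 2q^2.
AVC hits its minimum where MC = AVC, at q = 3, giving min AVC = 43 - 12·3 + 2·3^2 = $25.
P = $21 lies below min AVC = $25; no output level covers variable cost.
Best response: produce nothing and absorb the $536 fixed cost.

Shut down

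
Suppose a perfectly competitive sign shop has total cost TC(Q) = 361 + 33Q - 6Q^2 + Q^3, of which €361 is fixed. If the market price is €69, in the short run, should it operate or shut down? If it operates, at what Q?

Strip out fixed cost: VC = 33Q - 6Q^2 + Q^3. Then AVC = 33 - 6Q + Q^2 and MC = 33 - 12Q + 3Q^2.
The AVC parabola has its vertex at Q = 6/2 = 3, where AVC = 33 - 6·3 + 3^2 = €24.
P = €69 exceeds min AVC = €24, so the firm stays open.
P = MC gives -36 - 12Q + 3Q^2 = 0, with roots -2 and 6. Take the larger (rising MC): Q* = 6.
Check: AVC at Q = 6 is €33 ≤ P, so revenue covers variable cost.
Profit = P·Q − TC = 69·6 − 559 = -€145, a loss, but smaller than the €361 fixed cost the firm would lose by shutting down.

Produce at Q = 6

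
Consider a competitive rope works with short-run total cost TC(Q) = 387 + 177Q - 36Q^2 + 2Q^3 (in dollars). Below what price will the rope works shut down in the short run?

$15 per unit

Short-run supply begins at min AVC. From VC = 177Q - 36Q^2 + 2Q^3, AVC = 177 - 36Q + 2Q^2.
At the minimum of AVC, MC = AVC. MC = 177 - 72Q + 6Q^2; setting MC = AVC gives 4Q^2 - 36Q = 0, so Q = 9. min AVC = 15.
So the shutdown price is $15.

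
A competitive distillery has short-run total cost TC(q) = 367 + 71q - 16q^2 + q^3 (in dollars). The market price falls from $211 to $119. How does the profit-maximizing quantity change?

AVC = 71 - 16q + q^2, minimized at q = 8 where min AVC = $7. MC = 71 - 32q + 3q^2.
At P = $211 ≥ min AVC, set P = MC on the rising branch: q = 14.
At P = $119 ≥ min AVC, set P = MC: q = 12. The firm stays open but cuts output.

Output falls from 14 to 12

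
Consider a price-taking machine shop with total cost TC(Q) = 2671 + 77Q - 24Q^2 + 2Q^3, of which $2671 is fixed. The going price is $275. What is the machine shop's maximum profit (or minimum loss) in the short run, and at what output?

Profit = -$251 at Q = 11

AVC = 77 - 24Q + 2Q^2; min AVC = $5 at Q = 6. Since P = $275 ≥ min AVC, the firm produces.
MC = 77 - 48Q + 6Q^2. Setting P = MC and taking the root on the rising branch gives Q* = 11.
TR = 275·11 = 3025. TC = 2671 + 605 = 3276. Profit = 3025 − 3276 = -$251.
Shutting down would mean losing the fixed cost of $2671, so operating at a loss of $251 is better by $2420.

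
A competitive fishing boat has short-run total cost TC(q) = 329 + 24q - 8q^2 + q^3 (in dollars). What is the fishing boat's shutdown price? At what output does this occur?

$8 per unit, at q = 4

Short-run supply begins at min AVC. From VC = 24q - 8q^2 + q^3, AVC = 24 - 8q + q^2.
At the minimum of AVC, MC = AVC. MC = 24 - 16q + 3q^2; setting MC = AVC gives 2q^2 - 8q = 0, so q = 4. min AVC = 8.
For P < $8 the firm produces nothing.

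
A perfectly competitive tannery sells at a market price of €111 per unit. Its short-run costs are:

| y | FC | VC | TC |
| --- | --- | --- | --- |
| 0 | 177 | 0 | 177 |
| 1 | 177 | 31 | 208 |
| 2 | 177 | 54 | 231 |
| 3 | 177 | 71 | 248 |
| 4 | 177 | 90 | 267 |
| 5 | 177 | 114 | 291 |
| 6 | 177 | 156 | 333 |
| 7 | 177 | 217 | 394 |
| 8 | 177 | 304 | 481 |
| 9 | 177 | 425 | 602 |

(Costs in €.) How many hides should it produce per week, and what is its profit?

y = 8; profit = €407

Tabulate TR − TC: y=0: -177; y=1: -97; y=2: -9; y=3: 85; y=4: 177; y=5: 264; y=6: 333; y=7: 383; y=8: 407; y=9: 397.
Profit is maximized at y = 8. AVC there is 304/8 = €38 ≤ P, so producing beats shutting down (which would give -€177).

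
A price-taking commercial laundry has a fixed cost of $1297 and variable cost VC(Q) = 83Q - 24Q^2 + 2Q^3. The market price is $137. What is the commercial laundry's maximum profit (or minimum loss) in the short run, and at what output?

Profit = -$325 at Q = 9

AVC = 83 - 24Q + 2Q^2 has its minimum $11 at Q = 6; price $137 clears that bar, so the firm operates.
With MC = 83 - 48Q + 6Q^2, P = MC on the upward-sloping part at Q* = 9.
TR = 137·9 = 1233. TC = 1297 + 261 = 1558. Profit = 1233 − 1558 = -$325.
That loss of $325 beats the $1297 the firm would lose by shutting down; producing recovers $972 of fixed cost.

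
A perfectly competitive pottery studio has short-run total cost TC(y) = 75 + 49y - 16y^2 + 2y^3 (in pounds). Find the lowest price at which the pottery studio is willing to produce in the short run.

£17 per unit

Short-run supply begins at min AVC. From VC = 49y - 16y^2 + 2y^3, AVC = 49 - 16y + 2y^2.
At the minimum of AVC, MC = AVC. MC = 49 - 32y + 6y^2; setting MC = AVC gives 4y^2 - 16y = 0, so y = 4. min AVC = 17.
The firm shuts down for any P below £17.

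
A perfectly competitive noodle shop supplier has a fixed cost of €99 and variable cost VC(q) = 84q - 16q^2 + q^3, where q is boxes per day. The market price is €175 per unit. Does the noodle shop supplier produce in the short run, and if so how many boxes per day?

Variable cost is VC = 84q - 16q^2 + q^3, so AVC = VC/q = 84 - 16q + q^2 and MC = dTC/dq = 84 - 32q + 3q^2.
The AVC parabola has its vertex at q = 16/2 = 8, where AVC = 84 - 16·8 + 8^2 = €20.
P = €175 exceeds min AVC = €20, so the firm stays open.
P = MC gives -91 - 32q + 3q^2 = 0, with roots -7/3 and 13. Take the larger (rising MC): q* = 13.
Check: AVC at q = 13 is €45 ≤ P, so revenue covers variable cost.
Profit = P·q − TC = 175·13 − 684 = €1591.

Produce at q = 13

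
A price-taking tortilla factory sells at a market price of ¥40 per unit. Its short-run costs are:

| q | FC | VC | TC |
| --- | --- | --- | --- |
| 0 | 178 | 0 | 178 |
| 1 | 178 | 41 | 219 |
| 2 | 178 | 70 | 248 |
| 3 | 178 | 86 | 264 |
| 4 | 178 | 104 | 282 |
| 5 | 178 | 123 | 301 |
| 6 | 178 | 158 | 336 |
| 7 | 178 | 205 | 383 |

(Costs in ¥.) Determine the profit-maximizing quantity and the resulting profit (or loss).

Tabulate TR − TC: q=0: -178; q=1: -179; q=2: -168; q=3: -144; q=4: -122; q=5: -101; q=6: -96; q=7: -103.
Profit is maximized at q = 6. AVC there is 158/6 = ¥26.33 ≤ P, so producing beats shutting down (which would give -¥178).

q = 6; profit = -¥96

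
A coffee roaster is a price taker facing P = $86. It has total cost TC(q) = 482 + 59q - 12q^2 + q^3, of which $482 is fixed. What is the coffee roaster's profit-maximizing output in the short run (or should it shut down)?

Produce at q = 9

Variable cost is VC = 59q - 12q^2 + q^3, so AVC = VC/q = 59 - 12q + q^2 and MC = dTC/dq = 59 - 24q + 3q^2.
AVC hits its minimum where MC = AVC, at q = 6, giving min AVC = 59 - 12·6 + 6^2 = $23.
P = $86 exceeds min AVC = $23, so the firm stays open.
P = MC gives -27 - 24q + 3q^2 = 0, with roots -1 and 9. Take the larger (rising MC): q* = 9.
Check: AVC at q = 9 is $32 ≤ P, so revenue covers variable cost.
Profit = P·q − TC = 86·9 − 770 = $4.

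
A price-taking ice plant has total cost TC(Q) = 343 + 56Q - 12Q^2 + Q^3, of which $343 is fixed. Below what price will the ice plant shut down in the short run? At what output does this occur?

$20 per unit, at Q = 6

Short-run supply begins at min AVC. From VC = 56Q - 12Q^2 + Q^3, AVC = 56 - 12Q + Q^2.
At the minimum of AVC, MC = AVC. MC = 56 - 24Q + 3Q^2; setting MC = AVC gives 2Q^2 - 12Q = 0, so Q = 6. min AVC = 20.
For P < $20 the firm produces nothing.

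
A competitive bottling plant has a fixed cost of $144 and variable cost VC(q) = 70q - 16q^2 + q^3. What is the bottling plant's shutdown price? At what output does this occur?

The firm shuts down when price falls below the minimum of average variable cost. AVC = VC/q = 70 - 16q + q^2.
At the minimum of AVC, MC = AVC. MC = 70 - 32q + 3q^2; setting MC = AVC gives 2q^2 - 16q = 0, so q = 8. min AVC = 6.
So the shutdown price is $6.

$6 per unit, at q = 8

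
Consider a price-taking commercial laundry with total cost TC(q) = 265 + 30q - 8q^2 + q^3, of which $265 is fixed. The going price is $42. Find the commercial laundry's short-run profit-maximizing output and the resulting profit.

Profit = -$121 at q = 6

AVC = 30 - 8q + q^2 has its minimum $14 at q = 4; price $42 clears that bar, so the firm operates.
With MC = 30 - 16q + 3q^2, P = MC on the upward-sloping part at q* = 6.
TR = 42·6 = 252. TC = 265 + 108 = 373. Profit = 252 − 373 = -$121.
By producing, the firm covers all variable cost plus $144 of fixed cost; shutting down would lose the full $265.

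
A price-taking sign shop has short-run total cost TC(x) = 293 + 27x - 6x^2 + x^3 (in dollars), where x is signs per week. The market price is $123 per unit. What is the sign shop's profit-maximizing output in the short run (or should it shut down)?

Variable cost is VC = 27x - 6x^2 + x^3, so AVC = VC/x = 27 - 6x + x^2 and MC = dTC/dx = 27 - 12x + 3x^2.
AVC is minimized where dAVC/dx = -6 + 2x = 0, at x = 3; min AVC = 27 - 6·3 + 3^2 = $18.
Because $123 ≥ $18, revenue can cover variable cost; the firm operates.
Solving P = MC: -96 - 12x + 3x^2 = 0 ⇒ x = -4 or 8. On the upward-sloping branch, x* = 8.
Check: AVC at x = 8 is $43 ≤ P, so revenue covers variable cost.
Profit = P·x − TC = 123·8 − 637 = $347.

Produce at x = 8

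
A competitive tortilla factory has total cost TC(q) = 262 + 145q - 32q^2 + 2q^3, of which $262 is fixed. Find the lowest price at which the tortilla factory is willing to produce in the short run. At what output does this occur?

Short-run supply begins at min AVC. From VC = 145q - 32q^2 + 2q^3, AVC = 145 - 32q + 2q^2.
At the minimum of AVC, MC = AVC. MC = 145 - 64q + 6q^2; setting MC = AVC gives 4q^2 - 32q = 0, so q = 8. min AVC = 17.
So the shutdown price is $17.

$17 per unit, at q = 8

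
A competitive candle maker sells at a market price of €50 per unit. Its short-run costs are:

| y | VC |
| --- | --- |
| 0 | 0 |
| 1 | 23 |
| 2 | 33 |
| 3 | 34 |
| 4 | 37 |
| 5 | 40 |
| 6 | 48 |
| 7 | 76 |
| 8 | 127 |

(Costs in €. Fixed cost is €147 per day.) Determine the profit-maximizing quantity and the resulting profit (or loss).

Tabulate TR − TC: y=0: -147; y=1: -120; y=2: -80; y=3: -31; y=4: 16; y=5: 63; y=6: 105; y=7: 127; y=8: 126.
Profit is maximized at y = 7. AVC there is 76/7 = €10.86 ≤ P, so producing beats shutting down (which would give -€147).

y = 7; profit = €127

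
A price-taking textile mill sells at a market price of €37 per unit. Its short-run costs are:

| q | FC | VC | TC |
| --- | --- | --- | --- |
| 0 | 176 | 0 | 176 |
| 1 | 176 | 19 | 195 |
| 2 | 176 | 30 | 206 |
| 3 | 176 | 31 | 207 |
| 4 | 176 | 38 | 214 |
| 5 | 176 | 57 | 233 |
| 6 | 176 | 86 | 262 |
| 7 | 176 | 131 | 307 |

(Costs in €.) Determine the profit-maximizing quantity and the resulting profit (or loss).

q = 6; profit = -€40

Tabulate TR − TC: q=0: -176; q=1: -158; q=2: -132; q=3: -96; q=4: -66; q=5: -48; q=6: -40; q=7: -48.
Profit is maximized at q = 6. AVC there is 86/6 = €14.33 ≤ P, so producing beats shutting down (which would give -€176).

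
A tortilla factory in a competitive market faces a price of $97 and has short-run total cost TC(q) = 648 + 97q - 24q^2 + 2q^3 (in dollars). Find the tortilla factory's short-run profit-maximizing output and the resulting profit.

AVC = 97 - 24q + 2q^2; min AVC = $25 at q = 6. Since P = $97 ≥ min AVC, the firm produces.
MC = 97 - 48q + 6q^2. Setting P = MC and taking the root on the rising branch gives q* = 8.
TR = 97·8 = 776. TC = 648 + 264 = 912. Profit = 776 − 912 = -$136.
Shutting down would mean losing the fixed cost of $648, so operating at a loss of $136 is better by $512.

Profit = -$136 at q = 8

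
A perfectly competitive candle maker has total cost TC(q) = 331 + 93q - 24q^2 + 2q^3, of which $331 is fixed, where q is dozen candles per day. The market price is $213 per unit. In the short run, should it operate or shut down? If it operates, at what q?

Produce at q = 10

From TC, MC = TC'(q) = 93 - 48q + 6q^2 and AVC = VC/q = 93 - 24q + 2q^2.
AVC hits its minimum where MC = AVC, at q = 6, giving min AVC = 93 - 24·6 + 2·6^2 = $21.
P = $213 exceeds min AVC = $21, so the firm stays open.
P = MC gives -120 - 48q + 6q^2 = 0, with roots -2 and 10. Take the larger (rising MC): q* = 10.
Check: AVC at q = 10 is $53 ≤ P, so revenue covers variable cost.
Profit = P·q − TC = 213·10 − 861 = $1269.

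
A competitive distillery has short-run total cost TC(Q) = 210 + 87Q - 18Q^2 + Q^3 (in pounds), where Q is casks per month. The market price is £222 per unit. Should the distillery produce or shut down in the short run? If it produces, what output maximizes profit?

Variable cost is VC = 87Q - 18Q^2 + Q^3, so AVC = VC/Q = 87 - 18Q + Q^2 and MC = dTC/dQ = 87 - 36Q + 3Q^2.
The AVC parabola has its vertex at Q = 18/2 = 9, where AVC = 87 - 18·9 + 9^2 = £6.
P = £222 exceeds min AVC = £6, so the firm stays open.
Set P = MC: 222 = 87 - 36Q + 3Q^2 → -135 - 36Q + 3Q^2 = 0. The roots are Q = -3 and Q = 15; the profit-maximizing output is on the rising part of MC, so Q* = 15.
Check: AVC at Q = 15 is £42 ≤ P, so revenue covers variable cost.
Profit = P·Q − TC = 222·15 − 840 = £2490.

Produce at Q = 15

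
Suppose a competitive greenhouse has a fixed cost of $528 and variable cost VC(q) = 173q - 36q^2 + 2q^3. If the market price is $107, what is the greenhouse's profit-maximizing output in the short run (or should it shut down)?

Strip out fixed cost: VC = 173q - 36q^2 + 2q^3. Then AVC = 173 - 36q + 2q^2 and MC = 173 - 72q + 6q^2.
AVC hits its minimum where MC = AVC, at q = 9, giving min AVC = 173 - 36·9 + 2·9^2 = $11.
Because $107 ≥ $11, revenue can cover variable cost; the firm operates.
Set P = MC: 107 = 173 - 72q + 6q^2 → 66 - 72q + 6q^2 = 0. The roots are q = 1 and q = 11; the profit-maximizing output is on the rising part of MC, so q* = 11.
Check: AVC at q = 11 is $19 ≤ P, so revenue covers variable cost.
Profit = P·q − TC = 107·11 − 737 = $440.

Produce at q = 11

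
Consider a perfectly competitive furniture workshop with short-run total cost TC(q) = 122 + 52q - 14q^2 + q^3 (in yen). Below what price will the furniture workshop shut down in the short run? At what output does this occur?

The shutdown price is the minimum of AVC. VC = 52q - 14q^2 + q^3, so AVC = 52 - 14q + q^2.
At the minimum of AVC, MC = AVC. MC = 52 - 28q + 3q^2; setting MC = AVC gives 2q^2 - 14q = 0, so q = 7. min AVC = 3.
The firm shuts down for any P below ¥3.

¥3 per unit, at q = 7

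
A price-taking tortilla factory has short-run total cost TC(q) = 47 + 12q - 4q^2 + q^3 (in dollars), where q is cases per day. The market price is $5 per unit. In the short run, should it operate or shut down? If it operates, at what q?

Variable cost is VC = 12q - 4q^2 + q^3, so AVC = VC/q = 12 - 4q + q^2 and MC = dTC/dq = 12 - 8q + 3q^2.
AVC hits its minimum where MC = AVC, at q = 2, giving min AVC = 12 - 4·2 + 2^2 = $8.
With P < min AVC ($5 < $8), every unit sold adds to the loss.
Shutting down limits the loss to fixed cost, $47.

Shut down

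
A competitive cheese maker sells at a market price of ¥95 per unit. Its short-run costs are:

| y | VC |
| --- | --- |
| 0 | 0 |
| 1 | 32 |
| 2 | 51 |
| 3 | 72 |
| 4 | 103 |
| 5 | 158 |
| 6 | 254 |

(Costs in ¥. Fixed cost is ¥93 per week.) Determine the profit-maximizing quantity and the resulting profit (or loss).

Profit at each row (π = 95y − TC): y=0: -93; y=1: -30; y=2: 46; y=3: 120; y=4: 184; y=5: 224; y=6: 223.
Profit is maximized at y = 5. AVC there is 158/5 = ¥31.60 ≤ P, so producing beats shutting down (which would give -¥93).

y = 5; profit = ¥224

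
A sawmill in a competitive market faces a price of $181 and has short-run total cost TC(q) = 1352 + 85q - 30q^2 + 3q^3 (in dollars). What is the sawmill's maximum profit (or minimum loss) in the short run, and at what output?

Profit = -$200 at q = 8

AVC = 85 - 30q + 3q^2; min AVC = $10 at q = 5. Since P = $181 ≥ min AVC, the firm produces.
With MC = 85 - 60q + 9q^2, P = MC on the upward-sloping part at q* = 8.
TR = 181·8 = 1448. TC = 1352 + 296 = 1648. Profit = 1448 − 1648 = -$200.
Shutting down would mean losing the fixed cost of $1352, so operating at a loss of $200 is better by $1152.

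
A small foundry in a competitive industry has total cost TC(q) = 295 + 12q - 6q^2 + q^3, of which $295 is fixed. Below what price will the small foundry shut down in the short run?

$3 per unit

Short-run supply begins at min AVC. From VC = 12q - 6q^2 + q^3, AVC = 12 - 6q + q^2.
dAVC/dq = -6 + 2q = 0 gives q = 3. min AVC = 12 - 6·3 + 3^2 = 3.
The firm shuts down for any P below $3.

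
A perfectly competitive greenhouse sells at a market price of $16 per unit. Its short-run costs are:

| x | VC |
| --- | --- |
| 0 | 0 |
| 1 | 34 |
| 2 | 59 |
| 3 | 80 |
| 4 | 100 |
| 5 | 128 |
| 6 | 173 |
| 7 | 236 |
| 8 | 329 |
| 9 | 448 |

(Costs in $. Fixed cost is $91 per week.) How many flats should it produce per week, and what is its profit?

x = 0 (shut down); profit = -$91

Tabulate TR − TC: x=0: -91; x=1: -109; x=2: -118; x=3: -123; x=4: -127; x=5: -139; x=6: -168; x=7: -215; x=8: -292; x=9: -395.
Profit is highest at x = 0. Equivalently, the lowest AVC in the table is 100/4 ≈ $25 at x = 4, and P = $16 falls below it — price never covers variable cost, so the firm shuts down and loses only its fixed cost.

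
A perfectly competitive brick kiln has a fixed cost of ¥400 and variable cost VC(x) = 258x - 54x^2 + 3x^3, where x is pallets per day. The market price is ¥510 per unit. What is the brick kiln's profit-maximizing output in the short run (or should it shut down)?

Strip out fixed cost: VC = 258x - 54x^2 + 3x^3. Then AVC = 258 - 54x + 3x^2 and MC = 258 - 108x + 9x^2.
AVC is minimized where dAVC/dx = -54 + 6x = 0, at x = 9; min AVC = 258 - 54·9 + 3·9^2 = ¥15.
Because ¥510 ≥ ¥15, revenue can cover variable cost; the firm operates.
Solving P = MC: -252 - 108x + 9x^2 = 0 ⇒ x = -2 or 14. On the upward-sloping branch, x* = 14.
Check: AVC at x = 14 is ¥90 ≤ P, so revenue covers variable cost.
Profit = P·x − TC = 510·14 − 1660 = ¥5480.

Produce at x = 14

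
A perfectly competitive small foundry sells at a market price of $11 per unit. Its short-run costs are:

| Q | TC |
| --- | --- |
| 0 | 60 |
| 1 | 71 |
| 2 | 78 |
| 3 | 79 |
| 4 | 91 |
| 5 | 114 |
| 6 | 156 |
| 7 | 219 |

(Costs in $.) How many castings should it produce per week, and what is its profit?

Q = 3; profit = -$46

Profit at each row (π = 11Q − TC): Q=0: -60; Q=1: -60; Q=2: -56; Q=3: -46; Q=4: -47; Q=5: -59; Q=6: -90; Q=7: -142.
Profit is maximized at Q = 3. AVC there is 19/3 = $6.33 ≤ P, so producing beats shutting down (which would give -$60).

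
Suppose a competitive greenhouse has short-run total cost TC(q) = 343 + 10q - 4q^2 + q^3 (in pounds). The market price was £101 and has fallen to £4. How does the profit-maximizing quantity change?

MC = 10 - 8q + 3q^2; the shutdown threshold is min AVC = £6 (at q = 2).
At P = £101 ≥ min AVC, set P = MC on the rising branch: q = 7.
At P = £4 < min AVC = £6, price no longer covers variable cost at any output, so the firm shuts down: q = 0.

Output falls from 7 to 0 (the firm shuts down)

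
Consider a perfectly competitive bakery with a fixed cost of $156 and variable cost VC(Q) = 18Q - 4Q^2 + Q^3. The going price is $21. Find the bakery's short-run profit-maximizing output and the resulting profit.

Profit = -$138 at Q = 3

AVC = 18 - 4Q + Q^2; min AVC = $14 at Q = 2. Since P = $21 ≥ min AVC, the firm produces.
With MC = 18 - 8Q + 3Q^2, P = MC on the upward-sloping part at Q* = 3.
TR = 21·3 = 63. TC = 156 + 45 = 201. Profit = 63 − 201 = -$138.
That loss of $138 beats the $156 the firm would lose by shutting down; producing recovers $18 of fixed cost.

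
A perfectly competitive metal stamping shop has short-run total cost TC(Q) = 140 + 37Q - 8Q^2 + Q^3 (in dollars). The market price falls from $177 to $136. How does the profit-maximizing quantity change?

Output falls from 10 to 9

MC = 37 - 16Q + 3Q^2; the shutdown threshold is min AVC = $21 (at Q = 4).
At P = $177 ≥ min AVC, set P = MC on the rising branch: Q = 10.
At P = $136 ≥ min AVC, set P = MC: Q = 9. The firm stays open but cuts output.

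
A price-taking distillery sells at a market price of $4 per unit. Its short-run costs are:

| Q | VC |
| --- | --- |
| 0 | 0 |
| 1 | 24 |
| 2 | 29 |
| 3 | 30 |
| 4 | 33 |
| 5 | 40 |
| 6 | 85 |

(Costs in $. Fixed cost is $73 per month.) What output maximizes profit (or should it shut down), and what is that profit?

Q = 0 (shut down); profit = -$73

Tabulate TR − TC: Q=0: -73; Q=1: -93; Q=2: -94; Q=3: -91; Q=4: -90; Q=5: -93; Q=6: -134.
Profit is highest at Q = 0. Equivalently, the lowest AVC in the table is 40/5 ≈ $8 at Q = 5, and P = $4 falls below it — price never covers variable cost, so the firm shuts down and loses only its fixed cost.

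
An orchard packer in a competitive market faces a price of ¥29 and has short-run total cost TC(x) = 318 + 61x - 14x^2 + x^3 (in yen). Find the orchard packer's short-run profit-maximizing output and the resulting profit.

Profit = -¥190 at x = 8

AVC = 61 - 14x + x^2 has its minimum ¥12 at x = 7; price ¥29 clears that bar, so the firm operates.
With MC = 61 - 28x + 3x^2, P = MC on the upward-sloping part at x* = 8.
TR = 29·8 = 232. TC = 318 + 104 = 422. Profit = 232 − 422 = -¥190.
That loss of ¥190 beats the ¥318 the firm would lose by shutting down; producing recovers ¥128 of fixed cost.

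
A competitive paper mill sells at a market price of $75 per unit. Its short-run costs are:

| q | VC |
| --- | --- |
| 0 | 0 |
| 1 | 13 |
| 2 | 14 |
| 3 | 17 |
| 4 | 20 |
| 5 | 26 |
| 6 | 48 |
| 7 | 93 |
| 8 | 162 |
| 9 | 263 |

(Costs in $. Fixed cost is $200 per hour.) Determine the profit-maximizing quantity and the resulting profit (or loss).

q = 8; profit = $238

Tabulate TR − TC: q=0: -200; q=1: -138; q=2: -64; q=3: 8; q=4: 80; q=5: 149; q=6: 202; q=7: 232; q=8: 238; q=9: 212.
Profit is maximized at q = 8. AVC there is 162/8 = $20.25 ≤ P, so producing beats shutting down (which would give -$200).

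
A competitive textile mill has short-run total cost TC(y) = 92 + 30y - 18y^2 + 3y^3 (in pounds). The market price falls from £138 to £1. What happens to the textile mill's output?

Output falls from 6 to 0 (the firm shuts down)

MC = 30 - 36y + 9y^2; the shutdown threshold is min AVC = £3 (at y = 3).
At P = £138 ≥ min AVC, set P = MC on the rising branch: y = 6.
At P = £1 < min AVC = £3, price no longer covers variable cost at any output, so the firm shuts down: y = 0.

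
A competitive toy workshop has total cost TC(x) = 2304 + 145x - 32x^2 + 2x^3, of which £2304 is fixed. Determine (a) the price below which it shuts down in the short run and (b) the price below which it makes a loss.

Shutdown price = min AVC. AVC = 145 - 32x + 2x^2, with vertex at x = 8 and minimum £17.
ATC = 2304/x + 145 - 32x + 2x^2. Setting dATC/dx = −2304/x^2 − 32 + 4x = 0 gives x = 12 (since 4·12^3 − 32·12^2 = 2304).
min ATC = 2304/12 + 145 − 32·12 + 2·12^2 = £241. That is the break-even price.
Between these two prices the firm operates at a loss; above £241 it earns a profit.

Shutdown price = £17; break-even price = £241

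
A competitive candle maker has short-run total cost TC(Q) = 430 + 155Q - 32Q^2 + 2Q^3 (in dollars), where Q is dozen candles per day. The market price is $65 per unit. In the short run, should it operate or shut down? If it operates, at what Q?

Strip out fixed cost: VC = 155Q - 32Q^2 + 2Q^3. Then AVC = 155 - 32Q + 2Q^2 and MC = 155 - 64Q + 6Q^2.
AVC hits its minimum where MC = AVC, at Q = 8, giving min AVC = 155 - 32·8 + 2·8^2 = $27.
Since P = $65 ≥ min AVC = $27, price covers variable cost and the firm should produce.
P = MC gives 90 - 64Q + 6Q^2 = 0, with roots 5/3 and 9. Take the larger (rising MC): Q* = 9.
Check: AVC at Q = 9 is $29 ≤ P, so revenue covers variable cost.
Profit = P·Q − TC = 65·9 − 691 = -$106, a loss, but smaller than the $430 fixed cost the firm would lose by shutting down.

Produce at Q = 9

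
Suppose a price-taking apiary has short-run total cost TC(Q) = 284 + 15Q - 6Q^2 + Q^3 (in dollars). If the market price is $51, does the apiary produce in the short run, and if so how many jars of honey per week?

Variable cost is VC = 15Q - 6Q^2 + Q^3, so AVC = VC/Q = 15 - 6Q + Q^2 and MC = dTC/dQ = 15 - 12Q + 3Q^2.
AVC is minimized where dAVC/dQ = -6 + 2Q = 0, at Q = 3; min AVC = 15 - 6·3 + 3^2 = $6.
P = $51 exceeds min AVC = $6, so the firm stays open.
Set P = MC: 51 = 15 - 12Q + 3Q^2 → -36 - 12Q + 3Q^2 = 0. The roots are Q = -2 and Q = 6; the profit-maximizing output is on the rising part of MC, so Q* = 6.
Check: AVC at Q = 6 is $15 ≤ P, so revenue covers variable cost.
Profit = P·Q − TC = 51·6 − 374 = -$68, a loss, but smaller than the $284 fixed cost the firm would lose by shutting down.

Produce at Q = 6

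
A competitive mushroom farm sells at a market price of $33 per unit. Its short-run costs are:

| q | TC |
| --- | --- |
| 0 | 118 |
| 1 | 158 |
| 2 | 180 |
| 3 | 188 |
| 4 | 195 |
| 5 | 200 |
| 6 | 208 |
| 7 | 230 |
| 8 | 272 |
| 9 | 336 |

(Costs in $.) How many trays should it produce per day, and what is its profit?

q = 7; profit = $1

Profit at each row (π = 33q − TC): q=0: -118; q=1: -125; q=2: -114; q=3: -89; q=4: -63; q=5: -35; q=6: -10; q=7: 1; q=8: -8; q=9: -39.
Profit is maximized at q = 7. AVC there is 112/7 = $16 ≤ P, so producing beats shutting down (which would give -$118).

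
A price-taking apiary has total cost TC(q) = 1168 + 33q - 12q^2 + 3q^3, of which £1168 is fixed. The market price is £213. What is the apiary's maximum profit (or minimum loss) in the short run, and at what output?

Profit = -£304 at q = 6

AVC = 33 - 12q + 3q^2; min AVC = £21 at q = 2. Since P = £213 ≥ min AVC, the firm produces.
With MC = 33 - 24q + 9q^2, P = MC on the upward-sloping part at q* = 6.
TR = 213·6 = 1278. TC = 1168 + 414 = 1582. Profit = 1278 − 1582 = -£304.
Shutting down would mean losing the fixed cost of £1168, so operating at a loss of £304 is better by £864.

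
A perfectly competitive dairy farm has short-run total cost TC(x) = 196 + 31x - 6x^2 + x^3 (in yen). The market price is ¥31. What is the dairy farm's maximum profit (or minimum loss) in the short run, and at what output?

Profit = -¥164 at x = 4

AVC = 31 - 6x + x^2; min AVC = ¥22 at x = 3. Since P = ¥31 ≥ min AVC, the firm produces.
With MC = 31 - 12x + 3x^2, P = MC on the upward-sloping part at x* = 4.
TR = 31·4 = 124. TC = 196 + 92 = 288. Profit = 124 − 288 = -¥164.
That loss of ¥164 beats the ¥196 the firm would lose by shutting down; producing recovers ¥32 of fixed cost.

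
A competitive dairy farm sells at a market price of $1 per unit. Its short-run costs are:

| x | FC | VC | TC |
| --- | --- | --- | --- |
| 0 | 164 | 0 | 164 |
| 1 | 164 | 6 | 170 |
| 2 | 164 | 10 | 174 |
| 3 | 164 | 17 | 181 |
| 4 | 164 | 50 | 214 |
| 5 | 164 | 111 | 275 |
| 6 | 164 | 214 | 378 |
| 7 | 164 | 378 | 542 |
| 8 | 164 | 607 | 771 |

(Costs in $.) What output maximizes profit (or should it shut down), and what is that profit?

Profit at each row (π = 1x − TC): x=0: -164; x=1: -169; x=2: -172; x=3: -178; x=4: -210; x=5: -270; x=6: -372; x=7: -535; x=8: -763.
Profit is highest at x = 0. Equivalently, the lowest AVC in the table is 10/2 ≈ $5 at x = 2, and P = $1 falls below it — price never covers variable cost, so the firm shuts down and loses only its fixed cost.

x = 0 (shut down); profit = -$164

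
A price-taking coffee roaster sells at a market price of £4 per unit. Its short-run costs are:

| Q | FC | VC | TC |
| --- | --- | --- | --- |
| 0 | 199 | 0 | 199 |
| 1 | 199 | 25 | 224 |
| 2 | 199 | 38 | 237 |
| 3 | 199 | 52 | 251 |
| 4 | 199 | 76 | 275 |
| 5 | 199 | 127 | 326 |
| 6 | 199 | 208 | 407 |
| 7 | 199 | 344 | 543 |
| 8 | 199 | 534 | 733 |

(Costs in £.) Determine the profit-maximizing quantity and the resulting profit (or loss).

Tabulate TR − TC: Q=0: -199; Q=1: -220; Q=2: -229; Q=3: -239; Q=4: -259; Q=5: -306; Q=6: -383; Q=7: -515; Q=8: -701.
Profit is highest at Q = 0. Equivalently, the lowest AVC in the table is 52/3 ≈ £17.33 at Q = 3, and P = £4 falls below it — price never covers variable cost, so the firm shuts down and loses only its fixed cost.

Q = 0 (shut down); profit = -£199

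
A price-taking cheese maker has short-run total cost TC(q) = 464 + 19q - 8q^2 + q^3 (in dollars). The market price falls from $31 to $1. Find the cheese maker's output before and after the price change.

MC = 19 - 16q + 3q^2; the shutdown threshold is min AVC = $3 (at q = 4).
At P = $31 ≥ min AVC, set P = MC on the rising branch: q = 6.
At P = $1 < min AVC = $3, price no longer covers variable cost at any output, so the firm shuts down: q = 0.

Output falls from 6 to 0 (the firm shuts down)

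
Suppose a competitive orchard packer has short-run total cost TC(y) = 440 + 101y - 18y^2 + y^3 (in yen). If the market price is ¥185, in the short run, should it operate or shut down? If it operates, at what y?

Produce at y = 14

From TC, MC = TC'(y) = 101 - 36y + 3y^2 and AVC = VC/y = 101 - 18y + y^2.
The AVC parabola has its vertex at y = 18/2 = 9, where AVC = 101 - 18·9 + 9^2 = ¥20.
P = ¥185 exceeds min AVC = ¥20, so the firm stays open.
P = MC gives -84 - 36y + 3y^2 = 0, with roots -2 and 14. Take the larger (rising MC): y* = 14.
Check: AVC at y = 14 is ¥45 ≤ P, so revenue covers variable cost.
Profit = P·y − TC = 185·14 − 1070 = ¥1520.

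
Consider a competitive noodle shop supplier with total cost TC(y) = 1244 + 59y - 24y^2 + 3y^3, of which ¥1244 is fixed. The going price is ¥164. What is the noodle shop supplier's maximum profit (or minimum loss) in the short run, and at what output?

Profit = -¥362 at y = 7

AVC = 59 - 24y + 3y^2 has its minimum ¥11 at y = 4; price ¥164 clears that bar, so the firm operates.
With MC = 59 - 48y + 9y^2, P = MC on the upward-sloping part at y* = 7.
TR = 164·7 = 1148. TC = 1244 + 266 = 1510. Profit = 1148 − 1510 = -¥362.
By producing, the firm covers all variable cost plus ¥882 of fixed cost; shutting down would lose the full ¥1244.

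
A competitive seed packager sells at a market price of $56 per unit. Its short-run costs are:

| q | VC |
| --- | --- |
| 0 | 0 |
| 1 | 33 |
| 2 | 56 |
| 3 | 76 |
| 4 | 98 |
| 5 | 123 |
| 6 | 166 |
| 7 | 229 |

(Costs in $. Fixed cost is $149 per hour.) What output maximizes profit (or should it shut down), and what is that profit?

Tabulate TR − TC: q=0: -149; q=1: -126; q=2: -93; q=3: -57; q=4: -23; q=5: 8; q=6: 21; q=7: 14.
Profit is maximized at q = 6. AVC there is 166/6 = $27.67 ≤ P, so producing beats shutting down (which would give -$149).

q = 6; profit = $21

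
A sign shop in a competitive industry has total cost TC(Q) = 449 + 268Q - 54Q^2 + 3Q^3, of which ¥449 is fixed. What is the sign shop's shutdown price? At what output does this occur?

The shutdown price is the minimum of AVC. VC = 268Q - 54Q^2 + 3Q^3, so AVC = 268 - 54Q + 3Q^2.
At the minimum of AVC, MC = AVC. MC = 268 - 108Q + 9Q^2; setting MC = AVC gives 6Q^2 - 54Q = 0, so Q = 9. min AVC = 25.
The firm shuts down for any P below ¥25.

¥25 per unit, at Q = 9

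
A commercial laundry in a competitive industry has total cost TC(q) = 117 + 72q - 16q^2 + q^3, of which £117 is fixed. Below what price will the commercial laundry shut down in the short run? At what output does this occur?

£8 per unit, at q = 8

Short-run supply begins at min AVC. From VC = 72q - 16q^2 + q^3, AVC = 72 - 16q + q^2.
dAVC/dq = -16 + 2q = 0 gives q = 8. min AVC = 72 - 16·8 + 8^2 = 8.
The firm shuts down for any P below £8.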